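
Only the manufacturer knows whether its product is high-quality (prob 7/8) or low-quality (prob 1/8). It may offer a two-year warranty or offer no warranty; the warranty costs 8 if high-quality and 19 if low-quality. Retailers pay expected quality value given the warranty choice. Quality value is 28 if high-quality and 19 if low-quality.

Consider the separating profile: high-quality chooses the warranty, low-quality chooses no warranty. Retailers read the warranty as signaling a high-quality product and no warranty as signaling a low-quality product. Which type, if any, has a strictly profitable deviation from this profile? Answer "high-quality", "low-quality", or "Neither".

Neither

The warranty pays 28; no warranty pays 19.
high-quality: assigned the warranty, nets 28 − 8 = 20; deviating to no warranty nets 19.
low-quality: assigned no warranty, nets 19; deviating to the warranty nets 28 − 19 = 9.
Both types strictly prefer their assigned action; no profitable deviation.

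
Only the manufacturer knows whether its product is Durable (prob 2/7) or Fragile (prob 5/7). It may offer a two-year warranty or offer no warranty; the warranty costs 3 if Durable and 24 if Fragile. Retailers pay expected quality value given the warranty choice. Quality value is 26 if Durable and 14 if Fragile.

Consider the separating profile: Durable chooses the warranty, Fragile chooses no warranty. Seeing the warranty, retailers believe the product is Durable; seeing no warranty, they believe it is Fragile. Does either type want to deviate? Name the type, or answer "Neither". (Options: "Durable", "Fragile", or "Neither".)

Neither

The warranty pays 26; no warranty pays 14.
Durable: assigned the warranty, nets 26 − 3 = 23; deviating to no warranty nets 14.
Fragile: assigned no warranty, nets 14; deviating to the warranty nets 26 − 24 = 2.
Both types strictly prefer their assigned action; no profitable deviation.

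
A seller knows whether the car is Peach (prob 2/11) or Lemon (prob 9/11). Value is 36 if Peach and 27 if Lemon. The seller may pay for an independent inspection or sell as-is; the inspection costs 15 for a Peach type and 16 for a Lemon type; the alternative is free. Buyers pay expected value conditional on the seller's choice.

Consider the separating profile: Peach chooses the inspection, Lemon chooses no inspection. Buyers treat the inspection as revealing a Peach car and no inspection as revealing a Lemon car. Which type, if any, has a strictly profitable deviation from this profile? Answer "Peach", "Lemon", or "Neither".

Peach

The inspection pays 36; no inspection pays 27.
Peach: assigned the inspection, nets 36 − 15 = 21; deviating to no inspection nets 27.
Lemon: assigned no inspection, nets 27; deviating to the inspection nets 36 − 16 = 20.
The Peach type gains 6 by deviating.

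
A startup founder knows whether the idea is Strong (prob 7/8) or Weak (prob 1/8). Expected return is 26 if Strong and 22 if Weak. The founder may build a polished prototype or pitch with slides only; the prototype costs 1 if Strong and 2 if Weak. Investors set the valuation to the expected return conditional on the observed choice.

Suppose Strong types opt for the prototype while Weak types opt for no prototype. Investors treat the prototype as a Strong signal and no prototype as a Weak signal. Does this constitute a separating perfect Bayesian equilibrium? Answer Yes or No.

Under these beliefs, the prototype earns valuation 26 and no prototype earns valuation 22.
Strong: the prototype nets 26 − 1 = 25; no prototype nets 22. Strong prefers the prototype.
Weak: the prototype nets 26 − 2 = 24; no prototype nets 22. Weak would deviate to the prototype.
Weak has a profitable deviation, so the profile is not an equilibrium.

No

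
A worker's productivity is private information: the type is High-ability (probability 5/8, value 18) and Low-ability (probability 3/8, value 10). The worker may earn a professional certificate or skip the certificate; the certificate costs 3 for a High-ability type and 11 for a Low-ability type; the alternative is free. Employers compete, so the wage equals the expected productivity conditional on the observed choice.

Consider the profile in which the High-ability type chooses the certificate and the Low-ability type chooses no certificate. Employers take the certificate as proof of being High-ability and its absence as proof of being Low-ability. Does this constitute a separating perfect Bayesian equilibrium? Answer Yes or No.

Under these beliefs, the certificate earns wage 18 and no certificate earns wage 10.
High-ability: the certificate nets 18 − 3 = 15; no certificate nets 10. High-ability prefers the certificate.
Low-ability: the certificate nets 18 − 11 = 7; no certificate nets 10. Low-ability prefers no certificate.
Neither type deviates, so the separating profile is an equilibrium.

Yes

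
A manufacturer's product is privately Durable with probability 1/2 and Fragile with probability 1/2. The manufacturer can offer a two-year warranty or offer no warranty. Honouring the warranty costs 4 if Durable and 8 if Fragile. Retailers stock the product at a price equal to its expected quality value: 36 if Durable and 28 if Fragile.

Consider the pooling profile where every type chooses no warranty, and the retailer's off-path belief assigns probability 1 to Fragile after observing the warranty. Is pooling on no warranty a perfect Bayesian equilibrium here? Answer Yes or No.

Yes

On path, the retailer holds the prior and pays 1/2·36 + 1/2·28 = 32. Off path (the warranty), believing Fragile, it pays 28.
Durable: no warranty nets 32; the warranty nets 28 − 4 = 24. Durable stays.
Fragile: no warranty nets 32; the warranty nets 28 − 8 = 20. Fragile stays.
No type deviates, so pooling is sustained.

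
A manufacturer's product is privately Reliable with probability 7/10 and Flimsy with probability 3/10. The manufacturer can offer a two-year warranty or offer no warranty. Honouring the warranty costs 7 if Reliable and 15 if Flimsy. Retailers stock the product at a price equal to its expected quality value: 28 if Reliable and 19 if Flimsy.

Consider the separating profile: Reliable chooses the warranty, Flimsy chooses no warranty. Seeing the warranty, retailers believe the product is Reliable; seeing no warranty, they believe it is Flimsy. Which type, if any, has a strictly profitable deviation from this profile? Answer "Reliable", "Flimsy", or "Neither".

Neither

The warranty pays 28; no warranty pays 19.
Reliable: assigned the warranty, nets 28 − 7 = 21; deviating to no warranty nets 19.
Flimsy: assigned no warranty, nets 19; deviating to the warranty nets 28 − 15 = 13.
Both types strictly prefer their assigned action; no profitable deviation.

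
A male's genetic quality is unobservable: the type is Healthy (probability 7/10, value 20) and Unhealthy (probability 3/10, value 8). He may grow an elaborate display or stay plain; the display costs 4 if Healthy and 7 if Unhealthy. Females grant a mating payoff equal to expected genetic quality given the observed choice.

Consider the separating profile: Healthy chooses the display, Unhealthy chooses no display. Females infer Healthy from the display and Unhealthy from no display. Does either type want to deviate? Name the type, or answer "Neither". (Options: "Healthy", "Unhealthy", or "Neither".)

The display pays 20; no display pays 8.
Healthy: assigned the display, nets 20 − 4 = 16; deviating to no display nets 8.
Unhealthy: assigned no display, nets 8; deviating to the display nets 20 − 7 = 13.
The Unhealthy type gains 5 by deviating.

Unhealthy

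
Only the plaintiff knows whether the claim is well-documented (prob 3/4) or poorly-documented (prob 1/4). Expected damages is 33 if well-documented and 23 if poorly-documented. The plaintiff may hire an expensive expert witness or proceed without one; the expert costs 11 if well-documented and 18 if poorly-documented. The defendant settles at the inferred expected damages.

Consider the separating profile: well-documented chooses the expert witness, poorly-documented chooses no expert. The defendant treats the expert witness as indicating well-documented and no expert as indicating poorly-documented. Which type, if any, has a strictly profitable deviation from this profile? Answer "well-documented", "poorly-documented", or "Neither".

The expert witness pays 33; no expert pays 23.
well-documented: assigned the expert witness, nets 33 − 11 = 22; deviating to no expert nets 23.
poorly-documented: assigned no expert, nets 23; deviating to the expert witness nets 33 − 18 = 15.
The well-documented type gains 1 by deviating.

well-documented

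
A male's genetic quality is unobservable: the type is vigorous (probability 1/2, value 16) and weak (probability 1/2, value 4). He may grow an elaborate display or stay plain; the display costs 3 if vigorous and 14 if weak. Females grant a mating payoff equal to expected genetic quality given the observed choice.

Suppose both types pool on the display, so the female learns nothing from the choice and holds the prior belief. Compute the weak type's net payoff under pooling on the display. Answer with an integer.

-4

Pooled mating payoff = 1/2·16 + 1/2·4 = 10.
weak pays cost 14 for the display, so net payoff = 10 − 14 = -4.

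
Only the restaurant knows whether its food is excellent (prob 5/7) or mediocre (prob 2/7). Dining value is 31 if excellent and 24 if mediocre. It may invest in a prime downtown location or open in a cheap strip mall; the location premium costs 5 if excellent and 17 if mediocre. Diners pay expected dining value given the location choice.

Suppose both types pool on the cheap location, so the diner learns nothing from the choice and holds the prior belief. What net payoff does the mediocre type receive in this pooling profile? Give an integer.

29

Pooled price premium = 5/7·31 + 2/7·24 = 29.
mediocre pays no cost for the cheap location, so net payoff = 29.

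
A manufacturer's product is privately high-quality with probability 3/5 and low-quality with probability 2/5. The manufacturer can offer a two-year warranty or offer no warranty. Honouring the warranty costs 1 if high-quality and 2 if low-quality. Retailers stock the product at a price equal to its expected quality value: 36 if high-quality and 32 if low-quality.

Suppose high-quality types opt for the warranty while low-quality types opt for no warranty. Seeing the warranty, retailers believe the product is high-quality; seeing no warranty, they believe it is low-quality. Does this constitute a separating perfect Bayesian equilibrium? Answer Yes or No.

Under these beliefs, the warranty earns price 36 and no warranty earns price 32.
high-quality: the warranty nets 36 − 1 = 35; no warranty nets 32. high-quality prefers the warranty.
low-quality: the warranty nets 36 − 2 = 34; no warranty nets 32. low-quality would deviate to the warranty.
low-quality has a profitable deviation, so the profile is not an equilibrium.

No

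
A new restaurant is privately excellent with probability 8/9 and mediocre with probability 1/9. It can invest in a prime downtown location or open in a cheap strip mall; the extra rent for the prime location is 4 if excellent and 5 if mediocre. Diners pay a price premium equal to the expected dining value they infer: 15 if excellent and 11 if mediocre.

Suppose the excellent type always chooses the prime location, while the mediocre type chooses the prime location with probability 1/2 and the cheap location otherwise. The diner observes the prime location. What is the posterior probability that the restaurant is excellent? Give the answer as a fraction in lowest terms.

P(the prime location) = (8/9)·1 + (1/9)·(1/2) = 17/18.
By Bayes' rule, P(excellent | the prime location) = (8/9) / (17/18) = 16/17.

16/17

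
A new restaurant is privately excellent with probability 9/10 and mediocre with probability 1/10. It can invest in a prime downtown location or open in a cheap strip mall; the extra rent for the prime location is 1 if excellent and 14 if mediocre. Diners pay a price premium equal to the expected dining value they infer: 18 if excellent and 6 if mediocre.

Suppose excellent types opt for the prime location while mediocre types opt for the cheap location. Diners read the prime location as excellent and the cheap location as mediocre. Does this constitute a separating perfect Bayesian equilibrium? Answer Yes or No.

Yes

Under these beliefs, the prime location earns price premium 18 and the cheap location earns price premium 6.
excellent: the prime location nets 18 − 1 = 17; the cheap location nets 6. excellent prefers the prime location.
mediocre: the prime location nets 18 − 14 = 4; the cheap location nets 6. mediocre prefers the cheap location.
Neither type deviates, so the separating profile is an equilibrium.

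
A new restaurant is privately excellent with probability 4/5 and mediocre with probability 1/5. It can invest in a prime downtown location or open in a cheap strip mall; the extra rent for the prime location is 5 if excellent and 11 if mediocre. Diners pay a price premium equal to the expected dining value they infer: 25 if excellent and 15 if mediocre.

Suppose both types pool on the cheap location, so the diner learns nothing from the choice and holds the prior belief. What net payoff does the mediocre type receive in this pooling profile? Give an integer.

Pooled price premium = 4/5·25 + 1/5·15 = 23.
mediocre pays no cost for the cheap location, so net payoff = 23.

23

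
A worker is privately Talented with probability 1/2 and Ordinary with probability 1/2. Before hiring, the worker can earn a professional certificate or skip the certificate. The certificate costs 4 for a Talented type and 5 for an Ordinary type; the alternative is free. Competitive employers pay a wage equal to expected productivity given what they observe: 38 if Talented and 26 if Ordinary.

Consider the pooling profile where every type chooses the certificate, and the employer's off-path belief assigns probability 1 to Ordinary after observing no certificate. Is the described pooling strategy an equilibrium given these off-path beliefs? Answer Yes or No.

On path, the employer holds the prior and pays 1/2·38 + 1/2·26 = 32. Off path (no certificate), believing Ordinary, it pays 26.
Talented: the certificate nets 32 − 4 = 28; no certificate nets 26. Talented stays.
Ordinary: the certificate nets 32 − 5 = 27; no certificate nets 26. Ordinary stays.
No type deviates, so pooling is sustained.

Yes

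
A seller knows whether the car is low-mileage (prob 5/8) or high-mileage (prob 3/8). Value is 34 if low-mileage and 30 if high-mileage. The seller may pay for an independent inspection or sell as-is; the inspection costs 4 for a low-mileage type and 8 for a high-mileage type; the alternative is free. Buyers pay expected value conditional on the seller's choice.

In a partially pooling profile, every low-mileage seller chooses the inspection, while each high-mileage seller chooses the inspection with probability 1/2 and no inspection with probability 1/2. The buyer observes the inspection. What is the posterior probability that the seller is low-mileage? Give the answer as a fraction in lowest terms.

10/13

P(the inspection) = (5/8)·1 + (3/8)·(1/2) = 13/16.
By Bayes' rule, P(low-mileage | the inspection) = (5/8) / (13/16) = 10/13.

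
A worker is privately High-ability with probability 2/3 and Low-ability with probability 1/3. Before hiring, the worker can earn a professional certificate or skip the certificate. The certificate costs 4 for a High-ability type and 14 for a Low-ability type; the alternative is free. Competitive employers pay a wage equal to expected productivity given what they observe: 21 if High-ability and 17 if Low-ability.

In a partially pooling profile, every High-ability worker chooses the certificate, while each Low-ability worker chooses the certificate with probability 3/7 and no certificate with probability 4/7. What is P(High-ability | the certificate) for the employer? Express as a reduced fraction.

P(the certificate) = (2/3)·1 + (1/3)·(3/7) = 17/21.
By Bayes' rule, P(High-ability | the certificate) = (2/3) / (17/21) = 14/17.

14/17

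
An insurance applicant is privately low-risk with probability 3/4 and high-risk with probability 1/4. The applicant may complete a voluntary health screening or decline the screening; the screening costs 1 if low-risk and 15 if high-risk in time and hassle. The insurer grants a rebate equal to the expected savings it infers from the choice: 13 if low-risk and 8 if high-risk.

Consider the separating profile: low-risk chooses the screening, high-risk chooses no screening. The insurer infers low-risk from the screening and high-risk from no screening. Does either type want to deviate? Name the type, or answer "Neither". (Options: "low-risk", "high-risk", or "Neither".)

The screening pays 13; no screening pays 8.
low-risk: assigned the screening, nets 13 − 1 = 12; deviating to no screening nets 8.
high-risk: assigned no screening, nets 8; deviating to the screening nets 13 − 15 = -2.
Both types strictly prefer their assigned action; no profitable deviation.

Neither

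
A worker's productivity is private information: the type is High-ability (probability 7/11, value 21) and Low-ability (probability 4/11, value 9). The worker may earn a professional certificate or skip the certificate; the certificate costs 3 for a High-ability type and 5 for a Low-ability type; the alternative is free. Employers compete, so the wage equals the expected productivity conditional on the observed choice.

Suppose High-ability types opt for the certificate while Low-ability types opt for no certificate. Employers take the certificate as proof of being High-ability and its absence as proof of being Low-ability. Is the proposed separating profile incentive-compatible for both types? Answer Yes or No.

Under these beliefs, the certificate earns wage 21 and no certificate earns wage 9.
High-ability: the certificate nets 21 − 3 = 18; no certificate nets 9. High-ability prefers the certificate.
Low-ability: the certificate nets 21 − 5 = 16; no certificate nets 9. Low-ability would deviate to the certificate.
Low-ability has a profitable deviation, so the profile is not an equilibrium.

No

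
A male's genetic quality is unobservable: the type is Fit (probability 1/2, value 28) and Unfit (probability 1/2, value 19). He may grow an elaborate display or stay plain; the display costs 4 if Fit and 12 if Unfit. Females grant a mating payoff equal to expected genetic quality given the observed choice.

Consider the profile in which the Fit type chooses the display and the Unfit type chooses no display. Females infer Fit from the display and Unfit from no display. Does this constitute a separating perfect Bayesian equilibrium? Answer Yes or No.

Under these beliefs, the display earns mating payoff 28 and no display earns mating payoff 19.
Fit: the display nets 28 − 4 = 24; no display nets 19. Fit prefers the display.
Unfit: the display nets 28 − 12 = 16; no display nets 19. Unfit prefers no display.
Neither type deviates, so the separating profile is an equilibrium.

Yes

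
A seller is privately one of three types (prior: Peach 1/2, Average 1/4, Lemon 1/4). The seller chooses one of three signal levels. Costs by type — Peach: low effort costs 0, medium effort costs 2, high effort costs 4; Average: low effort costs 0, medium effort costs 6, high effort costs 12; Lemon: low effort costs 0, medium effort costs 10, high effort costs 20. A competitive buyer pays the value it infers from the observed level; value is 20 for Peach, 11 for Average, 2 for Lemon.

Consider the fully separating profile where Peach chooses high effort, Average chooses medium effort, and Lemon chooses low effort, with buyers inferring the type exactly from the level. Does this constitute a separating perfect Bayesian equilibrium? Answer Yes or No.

Separating prices: high effort → 20, medium effort → 11, low effort → 2.
Peach (assigned high effort): low effort: 2 − 0 = 2; medium effort: 11 − 2 = 9; high effort: 20 − 4 = 16. Peach stays.
Average (assigned medium effort): low effort: 2 − 0 = 2; medium effort: 11 − 6 = 5; high effort: 20 − 12 = 8. Average prefers high effort.
Lemon (assigned low effort): low effort: 2 − 0 = 2; medium effort: 11 − 10 = 1; high effort: 20 − 20 = 0. Lemon stays.
At least one type deviates; the separating profile fails.

No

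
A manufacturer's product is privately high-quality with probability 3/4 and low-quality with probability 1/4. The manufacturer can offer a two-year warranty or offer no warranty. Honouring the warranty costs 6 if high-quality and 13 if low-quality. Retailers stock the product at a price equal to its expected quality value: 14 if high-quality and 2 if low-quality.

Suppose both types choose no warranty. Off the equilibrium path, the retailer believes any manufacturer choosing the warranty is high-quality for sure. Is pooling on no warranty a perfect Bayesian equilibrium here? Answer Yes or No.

Yes

On path, the retailer holds the prior and pays 3/4·14 + 1/4·2 = 11. Off path (the warranty), believing high-quality, it pays 14.
high-quality: no warranty nets 11; the warranty nets 14 − 6 = 8. high-quality stays.
low-quality: no warranty nets 11; the warranty nets 14 − 13 = 1. low-quality stays.
No type deviates, so pooling is sustained.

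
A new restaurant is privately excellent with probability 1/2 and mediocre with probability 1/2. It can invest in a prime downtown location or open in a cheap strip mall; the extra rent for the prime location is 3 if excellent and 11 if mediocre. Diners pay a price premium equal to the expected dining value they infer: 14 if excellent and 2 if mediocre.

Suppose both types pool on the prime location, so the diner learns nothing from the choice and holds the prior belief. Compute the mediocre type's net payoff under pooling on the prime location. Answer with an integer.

-3

Pooled price premium = 1/2·14 + 1/2·2 = 8.
mediocre pays cost 11 for the prime location, so net payoff = 8 − 11 = -3.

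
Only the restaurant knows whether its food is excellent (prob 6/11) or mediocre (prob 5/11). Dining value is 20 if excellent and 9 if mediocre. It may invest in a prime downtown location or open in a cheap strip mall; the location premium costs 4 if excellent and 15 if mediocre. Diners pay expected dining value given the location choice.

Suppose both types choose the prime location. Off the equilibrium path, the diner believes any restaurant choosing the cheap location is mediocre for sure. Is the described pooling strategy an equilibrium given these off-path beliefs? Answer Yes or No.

On path, the diner holds the prior and pays 6/11·20 + 5/11·9 = 15. Off path (the cheap location), believing mediocre, it pays 9.
excellent: the prime location nets 15 − 4 = 11; the cheap location nets 9. excellent stays.
mediocre: the prime location nets 15 − 15 = 0; the cheap location nets 9. mediocre would deviate.
A type deviates, so pooling fails.

No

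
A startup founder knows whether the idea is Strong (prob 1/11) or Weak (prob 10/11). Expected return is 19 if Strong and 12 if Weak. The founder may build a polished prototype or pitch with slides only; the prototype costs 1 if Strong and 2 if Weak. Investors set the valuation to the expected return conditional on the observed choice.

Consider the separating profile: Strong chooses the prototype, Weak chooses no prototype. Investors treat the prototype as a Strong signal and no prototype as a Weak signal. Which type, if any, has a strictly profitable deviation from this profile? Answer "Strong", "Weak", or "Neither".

The prototype pays 19; no prototype pays 12.
Strong: assigned the prototype, nets 19 − 1 = 18; deviating to no prototype nets 12.
Weak: assigned no prototype, nets 12; deviating to the prototype nets 19 − 2 = 17.
The Weak type gains 5 by deviating.

Weak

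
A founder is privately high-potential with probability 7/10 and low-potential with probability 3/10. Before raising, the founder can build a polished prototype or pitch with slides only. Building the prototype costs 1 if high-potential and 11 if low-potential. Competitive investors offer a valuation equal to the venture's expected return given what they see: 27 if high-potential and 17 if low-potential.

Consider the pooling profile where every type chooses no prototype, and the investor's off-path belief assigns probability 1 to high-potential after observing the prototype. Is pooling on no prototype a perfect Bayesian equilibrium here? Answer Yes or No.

On path, the investor holds the prior and pays 7/10·27 + 3/10·17 = 24. Off path (the prototype), believing high-potential, it pays 27.
high-potential: no prototype nets 24; the prototype nets 27 − 1 = 26. high-potential would deviate.
low-potential: no prototype nets 24; the prototype nets 27 − 11 = 16. low-potential stays.
A type deviates, so pooling fails.

No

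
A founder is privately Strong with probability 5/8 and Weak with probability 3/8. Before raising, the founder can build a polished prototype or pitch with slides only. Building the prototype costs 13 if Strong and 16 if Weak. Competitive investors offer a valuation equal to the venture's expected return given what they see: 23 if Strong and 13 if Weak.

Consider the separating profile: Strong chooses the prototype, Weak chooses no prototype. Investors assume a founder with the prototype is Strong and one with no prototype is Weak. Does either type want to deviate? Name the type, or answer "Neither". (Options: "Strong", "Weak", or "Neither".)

The prototype pays 23; no prototype pays 13.
Strong: assigned the prototype, nets 23 − 13 = 10; deviating to no prototype nets 13.
Weak: assigned no prototype, nets 13; deviating to the prototype nets 23 − 16 = 7.
The Strong type gains 3 by deviating.

Strong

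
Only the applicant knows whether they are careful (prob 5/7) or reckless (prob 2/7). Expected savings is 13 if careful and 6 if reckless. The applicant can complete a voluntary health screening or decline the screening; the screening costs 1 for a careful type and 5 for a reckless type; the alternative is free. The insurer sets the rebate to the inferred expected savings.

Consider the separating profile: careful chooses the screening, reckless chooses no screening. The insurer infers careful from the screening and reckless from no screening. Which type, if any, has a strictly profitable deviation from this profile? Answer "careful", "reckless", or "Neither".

reckless

The screening pays 13; no screening pays 6.
careful: assigned the screening, nets 13 − 1 = 12; deviating to no screening nets 6.
reckless: assigned no screening, nets 6; deviating to the screening nets 13 − 5 = 8.
The reckless type gains 2 by deviating.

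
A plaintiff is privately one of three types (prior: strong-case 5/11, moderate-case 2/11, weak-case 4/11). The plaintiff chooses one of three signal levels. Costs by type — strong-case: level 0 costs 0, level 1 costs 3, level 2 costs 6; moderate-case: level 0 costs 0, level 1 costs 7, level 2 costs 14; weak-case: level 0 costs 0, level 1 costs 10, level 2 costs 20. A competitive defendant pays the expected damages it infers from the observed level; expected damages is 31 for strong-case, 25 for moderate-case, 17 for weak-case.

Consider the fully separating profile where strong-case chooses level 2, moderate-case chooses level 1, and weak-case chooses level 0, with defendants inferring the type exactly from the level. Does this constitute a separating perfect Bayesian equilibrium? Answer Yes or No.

Yes

Separating settlements: level 2 → 31, level 1 → 25, level 0 → 17.
strong-case (assigned level 2): level 0: 17 − 0 = 17; level 1: 25 − 3 = 22; level 2: 31 − 6 = 25. strong-case stays.
moderate-case (assigned level 1): level 0: 17 − 0 = 17; level 1: 25 − 7 = 18; level 2: 31 − 14 = 17. moderate-case stays.
weak-case (assigned level 0): level 0: 17 − 0 = 17; level 1: 25 − 10 = 15; level 2: 31 − 20 = 11. weak-case stays.
Every type prefers its assigned level; separation holds.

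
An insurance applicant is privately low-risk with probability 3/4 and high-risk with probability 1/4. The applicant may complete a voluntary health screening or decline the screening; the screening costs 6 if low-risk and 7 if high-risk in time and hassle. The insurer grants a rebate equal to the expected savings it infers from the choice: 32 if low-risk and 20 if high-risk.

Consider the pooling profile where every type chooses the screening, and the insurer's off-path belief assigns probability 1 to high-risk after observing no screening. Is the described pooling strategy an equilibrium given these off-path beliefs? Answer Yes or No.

Yes

On path, the insurer holds the prior and pays 3/4·32 + 1/4·20 = 29. Off path (no screening), believing high-risk, it pays 20.
low-risk: the screening nets 29 − 6 = 23; no screening nets 20. low-risk stays.
high-risk: the screening nets 29 − 7 = 22; no screening nets 20. high-risk stays.
No type deviates, so pooling is sustained.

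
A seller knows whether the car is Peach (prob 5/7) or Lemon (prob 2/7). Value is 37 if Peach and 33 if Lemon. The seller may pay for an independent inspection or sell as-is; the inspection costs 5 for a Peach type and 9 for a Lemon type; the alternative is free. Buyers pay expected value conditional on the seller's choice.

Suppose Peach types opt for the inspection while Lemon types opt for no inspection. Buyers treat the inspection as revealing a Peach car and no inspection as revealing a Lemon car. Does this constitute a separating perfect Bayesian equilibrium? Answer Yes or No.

Under these beliefs, the inspection earns price 37 and no inspection earns price 33.
Peach: the inspection nets 37 − 5 = 32; no inspection nets 33. Peach would deviate to no inspection.
Lemon: the inspection nets 37 − 9 = 28; no inspection nets 33. Lemon prefers no inspection.
Peach has a profitable deviation, so the profile is not an equilibrium.

No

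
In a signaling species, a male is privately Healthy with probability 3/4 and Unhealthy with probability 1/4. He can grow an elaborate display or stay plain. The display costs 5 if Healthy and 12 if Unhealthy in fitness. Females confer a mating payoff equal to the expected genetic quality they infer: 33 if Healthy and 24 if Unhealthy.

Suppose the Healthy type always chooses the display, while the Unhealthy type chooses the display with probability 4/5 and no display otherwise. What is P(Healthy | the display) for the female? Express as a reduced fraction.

P(the display) = (3/4)·1 + (1/4)·(4/5) = 19/20.
By Bayes' rule, P(Healthy | the display) = (3/4) / (19/20) = 15/19.

15/19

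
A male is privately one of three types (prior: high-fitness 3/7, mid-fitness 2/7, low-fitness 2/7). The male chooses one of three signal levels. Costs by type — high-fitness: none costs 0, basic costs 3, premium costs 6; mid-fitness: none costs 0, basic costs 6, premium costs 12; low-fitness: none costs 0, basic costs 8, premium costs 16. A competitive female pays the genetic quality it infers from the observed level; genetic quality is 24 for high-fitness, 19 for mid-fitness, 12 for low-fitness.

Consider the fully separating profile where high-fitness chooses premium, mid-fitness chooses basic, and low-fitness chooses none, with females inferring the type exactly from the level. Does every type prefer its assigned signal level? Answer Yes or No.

Yes

Separating mating payoffs: premium → 24, basic → 19, none → 12.
high-fitness (assigned premium): none: 12 − 0 = 12; basic: 19 − 3 = 16; premium: 24 − 6 = 18. high-fitness stays.
mid-fitness (assigned basic): none: 12 − 0 = 12; basic: 19 − 6 = 13; premium: 24 − 12 = 12. mid-fitness stays.
low-fitness (assigned none): none: 12 − 0 = 12; basic: 19 − 8 = 11; premium: 24 − 16 = 8. low-fitness stays.
Every type prefers its assigned level; separation holds.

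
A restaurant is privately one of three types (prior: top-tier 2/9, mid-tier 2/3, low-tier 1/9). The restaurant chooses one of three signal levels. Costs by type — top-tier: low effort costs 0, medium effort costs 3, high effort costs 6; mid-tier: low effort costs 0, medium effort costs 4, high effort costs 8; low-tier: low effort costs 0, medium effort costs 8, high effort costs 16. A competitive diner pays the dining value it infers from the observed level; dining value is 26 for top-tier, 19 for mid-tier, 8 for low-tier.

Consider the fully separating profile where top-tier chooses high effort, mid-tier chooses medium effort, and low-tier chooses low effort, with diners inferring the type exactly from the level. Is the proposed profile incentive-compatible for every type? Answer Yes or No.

Separating price premiums: high effort → 26, medium effort → 19, low effort → 8.
top-tier (assigned high effort): low effort: 8 − 0 = 8; medium effort: 19 − 3 = 16; high effort: 26 − 6 = 20. top-tier stays.
mid-tier (assigned medium effort): low effort: 8 − 0 = 8; medium effort: 19 − 4 = 15; high effort: 26 − 8 = 18. mid-tier prefers high effort.
low-tier (assigned low effort): low effort: 8 − 0 = 8; medium effort: 19 − 8 = 11; high effort: 26 − 16 = 10. low-tier prefers medium effort.
At least one type deviates; the separating profile fails.

No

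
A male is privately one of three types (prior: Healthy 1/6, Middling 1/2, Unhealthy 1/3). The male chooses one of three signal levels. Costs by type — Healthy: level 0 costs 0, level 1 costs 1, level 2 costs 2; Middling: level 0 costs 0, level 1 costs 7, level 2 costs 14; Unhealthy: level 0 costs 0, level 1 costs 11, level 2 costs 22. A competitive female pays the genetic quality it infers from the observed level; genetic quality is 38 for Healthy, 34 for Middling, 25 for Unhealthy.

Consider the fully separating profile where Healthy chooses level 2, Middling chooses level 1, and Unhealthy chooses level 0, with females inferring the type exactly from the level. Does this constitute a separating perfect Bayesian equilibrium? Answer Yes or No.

Separating mating payoffs: level 2 → 38, level 1 → 34, level 0 → 25.
Healthy (assigned level 2): level 0: 25 − 0 = 25; level 1: 34 − 1 = 33; level 2: 38 − 2 = 36. Healthy stays.
Middling (assigned level 1): level 0: 25 − 0 = 25; level 1: 34 − 7 = 27; level 2: 38 − 14 = 24. Middling stays.
Unhealthy (assigned level 0): level 0: 25 − 0 = 25; level 1: 34 − 11 = 23; level 2: 38 − 22 = 16. Unhealthy stays.
Every type prefers its assigned level; separation holds.

Yes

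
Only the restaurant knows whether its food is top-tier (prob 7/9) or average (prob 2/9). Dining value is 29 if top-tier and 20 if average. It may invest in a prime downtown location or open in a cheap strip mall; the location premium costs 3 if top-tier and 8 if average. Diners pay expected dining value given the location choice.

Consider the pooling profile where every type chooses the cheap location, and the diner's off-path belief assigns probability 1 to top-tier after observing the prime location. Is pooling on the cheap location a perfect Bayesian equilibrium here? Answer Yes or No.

Yes

On path, the diner holds the prior and pays 7/9·29 + 2/9·20 = 27. Off path (the prime location), believing top-tier, it pays 29.
top-tier: the cheap location nets 27; the prime location nets 29 − 3 = 26. top-tier stays.
average: the cheap location nets 27; the prime location nets 29 − 8 = 21. average stays.
No type deviates, so pooling is sustained.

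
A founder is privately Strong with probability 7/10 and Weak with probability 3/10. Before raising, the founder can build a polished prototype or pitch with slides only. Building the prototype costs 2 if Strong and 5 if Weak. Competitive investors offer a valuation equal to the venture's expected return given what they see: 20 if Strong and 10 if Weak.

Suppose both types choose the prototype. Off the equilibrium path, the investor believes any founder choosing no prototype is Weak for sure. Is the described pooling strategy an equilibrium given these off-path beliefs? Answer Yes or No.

On path, the investor holds the prior and pays 7/10·20 + 3/10·10 = 17. Off path (no prototype), believing Weak, it pays 10.
Strong: the prototype nets 17 − 2 = 15; no prototype nets 10. Strong stays.
Weak: the prototype nets 17 − 5 = 12; no prototype nets 10. Weak stays.
No type deviates, so pooling is sustained.

Yes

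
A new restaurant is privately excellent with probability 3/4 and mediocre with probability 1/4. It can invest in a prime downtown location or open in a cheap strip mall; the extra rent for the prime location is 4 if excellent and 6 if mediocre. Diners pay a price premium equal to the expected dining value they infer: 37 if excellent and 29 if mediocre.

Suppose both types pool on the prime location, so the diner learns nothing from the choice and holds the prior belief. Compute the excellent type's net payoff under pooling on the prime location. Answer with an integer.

Pooled price premium = 3/4·37 + 1/4·29 = 35.
excellent pays cost 4 for the prime location, so net payoff = 35 − 4 = 31.

31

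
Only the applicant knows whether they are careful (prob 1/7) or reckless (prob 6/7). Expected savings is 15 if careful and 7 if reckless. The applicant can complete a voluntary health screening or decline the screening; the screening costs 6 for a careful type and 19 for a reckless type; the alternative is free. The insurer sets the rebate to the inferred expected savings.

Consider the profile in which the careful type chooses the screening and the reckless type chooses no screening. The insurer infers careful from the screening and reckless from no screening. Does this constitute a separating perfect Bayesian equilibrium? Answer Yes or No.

Under these beliefs, the screening earns rebate 15 and no screening earns rebate 7.
careful: the screening nets 15 − 6 = 9; no screening nets 7. careful prefers the screening.
reckless: the screening nets 15 − 19 = -4; no screening nets 7. reckless prefers no screening.
Neither type deviates, so the separating profile is an equilibrium.

Yes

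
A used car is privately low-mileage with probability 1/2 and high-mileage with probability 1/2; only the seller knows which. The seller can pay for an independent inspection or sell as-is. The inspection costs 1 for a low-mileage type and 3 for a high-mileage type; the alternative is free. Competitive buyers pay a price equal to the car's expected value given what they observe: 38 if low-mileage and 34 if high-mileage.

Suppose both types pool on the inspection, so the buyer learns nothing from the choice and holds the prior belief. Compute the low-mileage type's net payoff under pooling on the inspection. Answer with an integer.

Pooled price = 1/2·38 + 1/2·34 = 36.
low-mileage pays cost 1 for the inspection, so net payoff = 36 − 1 = 35.

35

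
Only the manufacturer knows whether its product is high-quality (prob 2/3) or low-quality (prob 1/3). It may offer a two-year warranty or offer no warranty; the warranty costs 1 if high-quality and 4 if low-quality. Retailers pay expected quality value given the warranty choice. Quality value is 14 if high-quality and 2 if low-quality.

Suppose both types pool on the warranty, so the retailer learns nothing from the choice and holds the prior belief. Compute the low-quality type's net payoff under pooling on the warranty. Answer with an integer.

Pooled price = 2/3·14 + 1/3·2 = 10.
low-quality pays cost 4 for the warranty, so net payoff = 10 − 4 = 6.

6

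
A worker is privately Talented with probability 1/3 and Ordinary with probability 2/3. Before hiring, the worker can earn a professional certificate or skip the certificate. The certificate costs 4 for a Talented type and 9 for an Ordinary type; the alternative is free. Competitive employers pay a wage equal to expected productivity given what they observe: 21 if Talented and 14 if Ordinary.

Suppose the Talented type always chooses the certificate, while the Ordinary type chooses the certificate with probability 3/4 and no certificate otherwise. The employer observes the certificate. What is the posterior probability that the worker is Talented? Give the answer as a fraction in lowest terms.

P(the certificate) = (1/3)·1 + (2/3)·(3/4) = 5/6.
By Bayes' rule, P(Talented | the certificate) = (1/3) / (5/6) = 2/5.

2/5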